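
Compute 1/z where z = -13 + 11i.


|z|^2 = 169+121 = 290
1/z = (-13 - 11i)/290

1/z = -0.0448 - 0.0379i


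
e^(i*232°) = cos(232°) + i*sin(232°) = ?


cos(232°) = -0.6157
sin(232°) = -0.7880

e^(i*232°) = -0.6157 - 0.7880i


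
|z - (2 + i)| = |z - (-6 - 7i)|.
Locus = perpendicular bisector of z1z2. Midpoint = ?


Equal distances means the locus is the perpendicular bisector of z1 and z2.
Midpoint = ((2+(-6))/2, (1+(-7))/2) = (-2.0000, -3.0000)

Perpendicular bisector through (-2.0000, -3.0000)


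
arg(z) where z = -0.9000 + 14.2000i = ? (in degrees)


Re = -0.9, Im = 14.2
arg = atan2(14.2, -0.9) = 93.6266 degrees

arg(z) = 93.6266 degrees


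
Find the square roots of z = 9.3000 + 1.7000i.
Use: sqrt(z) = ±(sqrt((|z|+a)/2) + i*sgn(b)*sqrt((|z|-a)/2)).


|z| = sqrt(86.49+2.89) = 9.4541
sqrt((|z|+a)/2) = sqrt((9.4541+9.3)/2) = sqrt(9.3770) = 3.0622
sqrt((|z|-a)/2) = sqrt((9.4541-9.3)/2) = sqrt(0.0770) = 0.2776

±(3.0622 + 0.2776i) i.e. 3.0622 + 0.2776i and -3.0622 - 0.2776i


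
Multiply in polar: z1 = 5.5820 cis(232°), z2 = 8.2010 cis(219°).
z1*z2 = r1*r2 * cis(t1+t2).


r = 5.5820 * 8.2010 = 45.7780
theta = 232° + 219° = 451° = 91° (mod 360)

45.7780 cis(91°)


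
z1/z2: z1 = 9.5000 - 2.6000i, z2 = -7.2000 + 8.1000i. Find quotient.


Conjugate of z2 = -7.2000 - 8.1000i
Numerator: (9.5000 - 2.6000i)(-7.2000 - 8.1000i) = -89.4600 - 58.2300i
Denominator: (-7.2)^2 + 8.1^2 = 117.45
Result = (-89.4600 - 58.2300i)/117.45

-0.7617 - 0.4958i


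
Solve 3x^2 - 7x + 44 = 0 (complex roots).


disc = (-7)^2 - 4*3*44 = 49 - 528 = -479
sqrt(|disc|) = sqrt(479) = 21.8861
Real part = 7/(2*3) = 1.1667
Imag part = 21.8861/(2*3) = 3.6477

1.1667 ± 3.6477i


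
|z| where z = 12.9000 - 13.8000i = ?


|z| = sqrt(12.9^2 + (-13.8)^2) = sqrt(166.41 + 190.44) = sqrt(356.85) = 18.8905

|z| = 18.8905


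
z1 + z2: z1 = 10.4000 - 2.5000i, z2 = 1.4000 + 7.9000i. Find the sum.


Real: 10.4 + 1.4 = 11.8
Imag: -2.5 + 7.9 = 5.4

11.8000 + 5.4000i


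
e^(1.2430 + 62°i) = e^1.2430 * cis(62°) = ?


e^1.2430 = 3.4660
cos(62°) = 0.46947
sin(62°) = 0.88295
Real = 3.4660*0.46947 = 1.6272
Imag = 3.4660*0.88295 = 3.0603

1.6272 + 3.0603i


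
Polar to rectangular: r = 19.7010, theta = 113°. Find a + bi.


a = 19.7010*cos(113°) = 19.7010*(-0.39073) = -7.6978
b = 19.7010*sin(113°) = 19.7010*0.920505 = 18.1349

-7.6978 + 18.1349i


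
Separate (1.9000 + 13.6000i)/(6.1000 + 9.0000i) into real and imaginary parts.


Multiply by conjugate: (1.9000 + 13.6000i)(6.1000 - 9.0000i) / (6.1^2 + 9^2)
Numerator real = 1.9*6.1 + 13.6*9 = 133.99
Numerator imag = 13.6*6.1 - 1.9*9 = 65.86
Denominator = 118.21
Re(z) = 133.99/118.21 = 1.1335
Im(z) = 65.86/118.21 = 0.5571

Re(z) = 1.1335, Im(z) = 0.5571


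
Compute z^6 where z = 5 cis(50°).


r^6 = 5^6 = 15625
n*theta = 6*50° = 300° = 300° (mod 360)
a = 15625*cos(300°) = 7812.5000
b = 15625*sin(300°) = -13531.6469

15625 cis(300°) = 7812.5000 - 13531.6469i


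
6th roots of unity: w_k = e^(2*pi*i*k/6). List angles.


The 6th roots of unity are cis(360k/6°) for k=0..5
Angle step = 360/6 = 60°
Primitive root: cis(60°)
Primitive root = 0.5000 + 0.8660i

6 roots at angles: 0°, 60°, 120°, 180°, 240°, 300°


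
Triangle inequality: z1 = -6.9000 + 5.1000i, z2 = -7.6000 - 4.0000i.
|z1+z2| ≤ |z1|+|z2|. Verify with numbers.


|z1| = sqrt((-6.9)^2 + 5.1^2) = sqrt(73.62) = 8.5802
|z2| = sqrt((-7.6)^2 + (-4)^2) = sqrt(73.76) = 8.5884
z1+z2 = -14.5000 + 1.1000i
|z1+z2| = sqrt(211.46) = 14.5417
|z1|+|z2| = 8.5802 + 8.5884 = 17.1686

|z1+z2| = 14.5417 ≤ |z1|+|z2| = 17.1686 (verified)


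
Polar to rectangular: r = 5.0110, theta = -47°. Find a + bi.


a = 5.0110*cos(-47°) = 5.0110*0.682 = 3.4175
b = 5.0110*sin(-47°) = 5.0110*(-0.73135) = -3.6648

3.4175 - 3.6648i


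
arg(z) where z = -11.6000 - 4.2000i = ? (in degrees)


Re = -11.6, Im = -4.2
arg = atan2(-4.2, -11.6) = -160.0963 degrees

arg(z) = -160.0963 degrees


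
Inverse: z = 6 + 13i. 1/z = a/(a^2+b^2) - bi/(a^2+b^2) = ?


|z|^2 = 36+169 = 205
1/z = (6 - 13i)/205

1/z = 0.0293 - 0.0634i


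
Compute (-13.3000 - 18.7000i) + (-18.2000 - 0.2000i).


Real: -13.3 - 18.2 = -31.5
Imag: -18.7 - 0.2 = -18.9

-31.5000 - 18.9000i


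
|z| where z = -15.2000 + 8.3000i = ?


|z| = sqrt((-15.2)^2 + 8.3^2) = sqrt(231.04 + 68.89) = sqrt(299.93) = 17.3185

|z| = 17.3185


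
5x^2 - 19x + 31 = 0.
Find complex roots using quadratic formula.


disc = (-19)^2 - 4*5*31 = 361 - 620 = -259
sqrt(|disc|) = sqrt(259) = 16.0935
Real part = 19/(2*5) = 1.9000
Imag part = 16.0935/(2*5) = 1.6093

1.9000 ± 1.6093i


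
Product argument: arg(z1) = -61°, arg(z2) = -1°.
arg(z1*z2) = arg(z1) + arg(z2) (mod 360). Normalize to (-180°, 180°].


arg(z1*z2) = -61° - 1° = -62°
Normalized to (-180°, 180°]: -62°

-62°


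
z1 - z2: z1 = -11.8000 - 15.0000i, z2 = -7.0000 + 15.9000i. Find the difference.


Real: -11.8 + 7 = -4.8
Imag: -15 - 15.9 = -30.9

-4.8000 - 30.9000i


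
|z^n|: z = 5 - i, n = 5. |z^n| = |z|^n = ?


|z| = sqrt(25+1) = sqrt(26) = 5.0990
|z^5| = |z|^5 = (sqrt(26))^5 = 26^2 * sqrt(26) = 676*sqrt(26)

|z^5| = 676*sqrt(26) ≈ 3446.9372


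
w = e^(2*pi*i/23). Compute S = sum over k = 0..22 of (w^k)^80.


The roots are w_k = w^k with w = e^(2*pi*i/23), and (w^k)^80 = (w^80)^k.
So S = 1 + u + u^2 + ... + u^(22) with u = w^80.
80 = 3*23 + 11, so 80 is not a multiple of 23: u = (w^23)^3 * w^11 = w^11 ≠ 1 (w is a primitive 23th root), while u^23 = (w^23)^80 = 1.
Geometric series: S = (1 - u^23)/(1 - u) = (1 - 1)/(1 - u) = 0

S = 0


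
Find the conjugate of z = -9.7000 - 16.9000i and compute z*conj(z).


z_bar = -9.7000 + 16.9000i
z*z_bar = (-9.7)^2 + (-16.9)^2 = 94.09 + 285.61 = 379.7

z_bar = -9.7000 + 16.9000i, z*z_bar = 379.7


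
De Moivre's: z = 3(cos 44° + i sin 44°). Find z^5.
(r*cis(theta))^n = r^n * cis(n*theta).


r^5 = 3^5 = 243
n*theta = 5*44° = 220° = 220° (mod 360)
a = 243*cos(220°) = -186.1488
b = 243*sin(220°) = -156.1974

243 cis(220°) = -186.1488 - 156.1974i


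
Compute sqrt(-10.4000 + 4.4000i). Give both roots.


|z| = sqrt(108.16+19.36) = 11.2925
sqrt((|z|+a)/2) = sqrt((11.2925+(-10.4))/2) = sqrt(0.4462) = 0.6680
sqrt((|z|-a)/2) = sqrt((11.2925-(-10.4))/2) = sqrt(10.8462) = 3.2934

±(0.6680 + 3.2934i) i.e. 0.6680 + 3.2934i and -0.6680 - 3.2934i


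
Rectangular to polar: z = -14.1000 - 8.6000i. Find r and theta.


r = sqrt(198.81+73.96) = sqrt(272.77) = 16.5158
theta = atan2(-8.6, -14.1) = -148.6198 degrees

r = 16.5158, theta = -148.6198 degrees


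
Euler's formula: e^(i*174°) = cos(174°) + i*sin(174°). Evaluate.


cos(174°) = -0.9945
sin(174°) = 0.1045

e^(i*174°) = -0.9945 + 0.1045i


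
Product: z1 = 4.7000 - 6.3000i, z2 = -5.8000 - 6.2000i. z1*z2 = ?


Real = 4.7*(-5.8) - (-6.3)*(-6.2) = -27.26 - 39.06 = -66.32
Imag = 4.7*(-6.2) - (5.8)*(-6.3) = -29.14 + 36.54 = 7.4

-66.3200 + 7.4000i


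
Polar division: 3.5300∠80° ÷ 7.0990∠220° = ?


r = 3.5300 / 7.0990 = 0.4973
theta = 80° - 220° = -140° = 220° (mod 360)

0.4973 cis(220°)


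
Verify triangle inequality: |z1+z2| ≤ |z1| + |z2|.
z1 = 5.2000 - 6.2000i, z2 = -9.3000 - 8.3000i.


|z1| = sqrt(5.2^2 + (-6.2)^2) = sqrt(65.48) = 8.0920
|z2| = sqrt((-9.3)^2 + (-8.3)^2) = sqrt(155.38) = 12.4652
z1+z2 = -4.1000 - 14.5000i
|z1+z2| = sqrt(227.06) = 15.0685
|z1|+|z2| = 8.0920 + 12.4652 = 20.5572

|z1+z2| = 15.0685 ≤ |z1|+|z2| = 20.5572 (verified)


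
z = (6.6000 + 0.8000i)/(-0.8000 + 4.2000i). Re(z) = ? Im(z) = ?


Multiply by conjugate: (6.6000 + 0.8000i)(-0.8000 - 4.2000i) / ((-0.8)^2 + 4.2^2)
Numerator real = 6.6*(-0.8) + 0.8*4.2 = -1.92
Numerator imag = 0.8*(-0.8) - 6.6*4.2 = -28.36
Denominator = 18.28
Re(z) = -1.92/18.28 = -0.1050
Im(z) = -28.36/18.28 = -1.5514

Re(z) = -0.1050, Im(z) = -1.5514


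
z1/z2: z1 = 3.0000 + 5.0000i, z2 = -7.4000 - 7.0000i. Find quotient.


Conjugate of z2 = -7.4000 + 7.0000i
Numerator: (3.0000 + 5.0000i)(-7.4000 + 7.0000i) = -57.2000 - 16.0000i
Denominator: (-7.4)^2 + (-7)^2 = 103.76
Result = (-57.2000 - 16.0000i)/103.76

-0.5513 - 0.1542i


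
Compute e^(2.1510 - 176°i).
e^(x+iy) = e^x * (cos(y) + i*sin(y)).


e^2.1510 = 8.5934
cos(-176°) = -0.997564
sin(-176°) = -0.069756
Real = 8.5934*(-0.997564) = -8.5725
Imag = 8.5934*(-0.069756) = -0.5994

-8.5725 - 0.5994i


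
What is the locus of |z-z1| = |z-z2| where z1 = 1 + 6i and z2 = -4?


Equal distances means the locus is the perpendicular bisector of z1 and z2.
Midpoint = ((1+(-4))/2, (6+0)/2) = (-1.5000, 3.0000)

Perpendicular bisector through (-1.5000, 3.0000)


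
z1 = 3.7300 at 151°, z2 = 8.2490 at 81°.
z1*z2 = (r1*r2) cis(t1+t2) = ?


r = 3.7300 * 8.2490 = 30.7688
theta = 151° + 81° = 232° = 232° (mod 360)

30.7688 cis(232°)


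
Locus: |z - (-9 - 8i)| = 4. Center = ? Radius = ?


|z - z0| = r is a circle with center z0 and radius r.
Center = (-9, -8), radius = 4

Circle with center (-9, -8) and radius 4


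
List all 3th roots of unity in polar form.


The 3th roots of unity are cis(360k/3°) for k=0..2
Angle step = 360/3 = 120°
Primitive root: cis(120°)
Primitive root = -0.5000 + 0.8660i

3 roots at angles: 0°, 120°, 240°


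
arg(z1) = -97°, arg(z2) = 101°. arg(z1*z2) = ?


arg(z1*z2) = -97° + 101° = 4°
Normalized to (-180°, 180°]: 4°

4°


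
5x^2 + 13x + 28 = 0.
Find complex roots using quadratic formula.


disc = 13^2 - 4*5*28 = 169 - 560 = -391
sqrt(|disc|) = sqrt(391) = 19.7737
Real part = -13/(2*5) = -1.3000
Imag part = 19.7737/(2*5) = 1.9774

-1.3000 ± 1.9774i


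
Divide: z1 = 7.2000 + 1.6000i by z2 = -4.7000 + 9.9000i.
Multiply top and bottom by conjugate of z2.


Conjugate of z2 = -4.7000 - 9.9000i
Numerator: (7.2000 + 1.6000i)(-4.7000 - 9.9000i) = -18.0000 - 78.8000i
Denominator: (-4.7)^2 + 9.9^2 = 120.1
Result = (-18.0000 - 78.8000i)/120.1

-0.1499 - 0.6561i


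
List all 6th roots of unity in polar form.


The 6th roots of unity are cis(360k/6°) for k=0..5
Angle step = 360/6 = 60°
Primitive root: cis(60°)
Primitive root = 0.5000 + 0.8660i

6 roots at angles: 0°, 60°, 120°, 180°, 240°, 300°


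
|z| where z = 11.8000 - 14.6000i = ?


|z| = sqrt(11.8^2 + (-14.6)^2) = sqrt(139.24 + 213.16) = sqrt(352.4) = 18.7723

|z| = 18.7723


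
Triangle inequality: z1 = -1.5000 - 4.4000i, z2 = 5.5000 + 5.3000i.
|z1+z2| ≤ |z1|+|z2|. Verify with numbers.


|z1| = sqrt((-1.5)^2 + (-4.4)^2) = sqrt(21.61) = 4.6487
|z2| = sqrt(5.5^2 + 5.3^2) = sqrt(58.34) = 7.6381
z1+z2 = 4.0000 + 0.9000i
|z1+z2| = sqrt(16.81) = 4.1000
|z1|+|z2| = 4.6487 + 7.6381 = 12.2868

|z1+z2| = 4.1000 ≤ |z1|+|z2| = 12.2868 (verified)


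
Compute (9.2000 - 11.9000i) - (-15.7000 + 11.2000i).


Real: 9.2 + 15.7 = 24.9
Imag: -11.9 - 11.2 = -23.1

24.9000 - 23.1000i


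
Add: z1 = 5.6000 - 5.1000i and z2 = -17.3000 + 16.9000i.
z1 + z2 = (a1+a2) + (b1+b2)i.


Real: 5.6 - 17.3 = -11.7
Imag: -5.1 + 16.9 = 11.8

-11.7000 + 11.8000i


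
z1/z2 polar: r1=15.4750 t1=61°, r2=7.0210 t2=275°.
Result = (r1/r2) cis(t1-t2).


r = 15.4750 / 7.0210 = 2.2041
theta = 61° - 275° = -214° = 146° (mod 360)

2.2041 cis(146°)


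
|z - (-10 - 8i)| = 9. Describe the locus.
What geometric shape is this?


|z - z0| = r is a circle with center z0 and radius r.
Center = (-10, -8), radius = 9

Circle with center (-10, -8) and radius 9


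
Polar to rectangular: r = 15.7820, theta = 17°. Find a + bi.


a = 15.7820*cos(17°) = 15.7820*0.956305 = 15.0924
b = 15.7820*sin(17°) = 15.7820*0.29237 = 4.6142

15.0924 + 4.6142i


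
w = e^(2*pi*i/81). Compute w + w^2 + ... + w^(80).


With w = e^(2*pi*i/81), all 81 of the 81th roots of unity w^0 = 1, w, ..., w^(80) sum to 0: 1 + w + ... + w^(80) = (1 - w^81)/(1 - w) = 0 since w^81 = 1, w ≠ 1.
Removing the root 1: w + w^2 + ... + w^(80) = 0 - 1 = -1

Sum = -1


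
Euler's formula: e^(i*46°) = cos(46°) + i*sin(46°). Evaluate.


cos(46°) = 0.6947
sin(46°) = 0.7193

e^(i*46°) = 0.6947 + 0.7193i


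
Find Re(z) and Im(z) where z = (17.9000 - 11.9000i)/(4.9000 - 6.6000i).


Multiply by conjugate: (17.9000 - 11.9000i)(4.9000 + 6.6000i) / (4.9^2 + (-6.6)^2)
Numerator real = 17.9*4.9 - (11.9)*(-6.6) = 166.25
Numerator imag = -11.9*4.9 - 17.9*(-6.6) = 59.83
Denominator = 67.57
Re(z) = 166.25/67.57 = 2.4604
Im(z) = 59.83/67.57 = 0.8855

Re(z) = 2.4604, Im(z) = 0.8855


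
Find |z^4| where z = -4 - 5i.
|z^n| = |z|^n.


|z| = sqrt(16+25) = sqrt(41) = 6.4031
|z^4| = |z|^4 = (sqrt(41))^4 = 41^2 = 1681

|z^4| = 1681


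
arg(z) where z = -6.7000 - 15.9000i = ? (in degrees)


Re = -6.7, Im = -15.9
arg = atan2(-15.9, -6.7) = -112.8498 degrees

arg(z) = -112.8498 degrees


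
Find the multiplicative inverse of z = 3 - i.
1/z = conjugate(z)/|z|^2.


|z|^2 = 9+1 = 10
1/z = (3 + 1i)/10

1/z = 0.3000 + 0.1000i


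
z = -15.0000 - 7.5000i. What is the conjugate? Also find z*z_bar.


z_bar = -15.0000 + 7.5000i
z*z_bar = (-15)^2 + (-7.5)^2 = 225 + 56.25 = 281.25

z_bar = -15.0000 + 7.5000i, z*z_bar = 281.25


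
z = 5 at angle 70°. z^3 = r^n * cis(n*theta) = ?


r^3 = 5^3 = 125
n*theta = 3*70° = 210° = 210° (mod 360)
a = 125*cos(210°) = -108.2532
b = 125*sin(210°) = -62.5000

125 cis(210°) = -108.2532 - 62.5000i


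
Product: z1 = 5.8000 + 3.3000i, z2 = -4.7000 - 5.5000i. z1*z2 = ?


Real = 5.8*(-4.7) - 3.3*(-5.5) = -27.26 - (-18.15) = -9.11
Imag = 5.8*(-5.5) - (4.7)*3.3 = -31.9 - (15.51) = -47.41

-9.1100 - 47.4100i


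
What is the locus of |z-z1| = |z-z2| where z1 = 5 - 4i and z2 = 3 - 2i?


Equal distances means the locus is the perpendicular bisector of z1 and z2.
Midpoint = ((5+3)/2, (-4+(-2))/2) = (4.0000, -3.0000)

Perpendicular bisector through (4.0000, -3.0000)


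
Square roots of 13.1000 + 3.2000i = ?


|z| = sqrt(171.61+10.24) = 13.4852
sqrt((|z|+a)/2) = sqrt((13.4852+13.1)/2) = sqrt(13.2926) = 3.6459
sqrt((|z|-a)/2) = sqrt((13.4852-13.1)/2) = sqrt(0.1926) = 0.4388

±(3.6459 + 0.4388i) i.e. 3.6459 + 0.4388i and -3.6459 - 0.4388i


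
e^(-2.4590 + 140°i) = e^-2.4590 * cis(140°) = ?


e^-2.4590 = 0.0855
cos(140°) = -0.766
sin(140°) = 0.6428
Real = 0.0855*(-0.766) = -0.0655
Imag = 0.0855*0.6428 = 0.0550

-0.0655 + 0.0550i


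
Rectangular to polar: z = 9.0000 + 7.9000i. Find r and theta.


r = sqrt(81+62.41) = sqrt(143.41) = 11.9754
theta = atan2(7.9, 9) = 41.2759 degrees

r = 11.9754, theta = 41.2759 degrees


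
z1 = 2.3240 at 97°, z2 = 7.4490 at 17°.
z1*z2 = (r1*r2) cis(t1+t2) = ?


r = 2.3240 * 7.4490 = 17.3115
theta = 97° + 17° = 114° = 114° (mod 360)

17.3115 cis(114°)


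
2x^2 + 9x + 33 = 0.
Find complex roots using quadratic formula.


disc = 9^2 - 4*2*33 = 81 - 264 = -183
sqrt(|disc|) = sqrt(183) = 13.5277
Real part = -9/(2*2) = -2.2500
Imag part = 13.5277/(2*2) = 3.3819

-2.2500 ± 3.3819i


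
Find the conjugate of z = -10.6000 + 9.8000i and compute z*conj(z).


z_bar = -10.6000 - 9.8000i
z*z_bar = (-10.6)^2 + 9.8^2 = 112.36 + 96.04 = 208.4

z_bar = -10.6000 - 9.8000i, z*z_bar = 208.4


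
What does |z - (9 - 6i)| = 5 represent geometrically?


|z - z0| = r is a circle with center z0 and radius r.
Center = (9, -6), radius = 5

Circle with center (9, -6) and radius 5


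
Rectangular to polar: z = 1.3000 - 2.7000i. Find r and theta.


r = sqrt(1.69+7.29) = sqrt(8.98) = 2.9967
theta = atan2(-2.7, 1.3) = -64.2900 degrees

r = 2.9967, theta = -64.2900 degrees


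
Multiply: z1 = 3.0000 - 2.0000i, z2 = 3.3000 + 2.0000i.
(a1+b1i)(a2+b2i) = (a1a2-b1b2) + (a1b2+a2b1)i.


Real = 3*3.3 - (-2)*2 = 9.9 - (-4) = 13.9
Imag = 3*2 + 3.3*(-2) = 6 - (6.6) = -0.6

13.9000 - 0.6000i


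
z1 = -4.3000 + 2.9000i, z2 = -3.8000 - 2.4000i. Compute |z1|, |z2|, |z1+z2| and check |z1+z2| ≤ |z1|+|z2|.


|z1| = sqrt((-4.3)^2 + 2.9^2) = sqrt(26.9) = 5.1865
|z2| = sqrt((-3.8)^2 + (-2.4)^2) = sqrt(20.2) = 4.4944
z1+z2 = -8.1000 + 0.5000i
|z1+z2| = sqrt(65.86) = 8.1154
|z1|+|z2| = 5.1865 + 4.4944 = 9.6809

|z1+z2| = 8.1154 ≤ |z1|+|z2| = 9.6809 (verified)


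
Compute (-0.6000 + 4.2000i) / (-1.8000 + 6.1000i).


Conjugate of z2 = -1.8000 - 6.1000i
Numerator: (-0.6000 + 4.2000i)(-1.8000 - 6.1000i) = 26.7000 - 3.9000i
Denominator: (-1.8)^2 + 6.1^2 = 40.45
Result = (26.7000 - 3.9000i)/40.45

0.6601 - 0.0964i


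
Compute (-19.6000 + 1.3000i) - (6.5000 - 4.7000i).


Real: -19.6 - 6.5 = -26.1
Imag: 1.3 + 4.7 = 6

-26.1000 + 6.0000i


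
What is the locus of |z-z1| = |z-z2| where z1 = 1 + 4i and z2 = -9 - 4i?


Equal distances means the locus is the perpendicular bisector of z1 and z2.
Midpoint = ((1+(-9))/2, (4+(-4))/2) = (-4.0000, 0)

Perpendicular bisector through (-4.0000, 0)


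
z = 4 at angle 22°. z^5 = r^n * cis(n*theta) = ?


r^5 = 4^5 = 1024
n*theta = 5*22° = 110° = 110° (mod 360)
a = 1024*cos(110°) = -350.2286
b = 1024*sin(110°) = 962.2452

1024 cis(110°) = -350.2286 + 962.2452i


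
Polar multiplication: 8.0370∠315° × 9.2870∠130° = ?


r = 8.0370 * 9.2870 = 74.6396
theta = 315° + 130° = 445° = 85° (mod 360)

74.6396 cis(85°)


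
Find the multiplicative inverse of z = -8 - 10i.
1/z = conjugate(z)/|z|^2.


|z|^2 = 64+100 = 164
1/z = (-8 + 10i)/164

1/z = -0.0488 + 0.0610i


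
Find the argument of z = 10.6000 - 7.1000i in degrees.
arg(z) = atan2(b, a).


Re = 10.6, Im = -7.1
arg = atan2(-7.1, 10.6) = -33.8146 degrees

arg(z) = -33.8146 degrees


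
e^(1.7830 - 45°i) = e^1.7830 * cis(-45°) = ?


e^1.7830 = 5.9477
cos(-45°) = 0.7071
sin(-45°) = -0.7071
Real = 5.9477*0.7071 = 4.2056
Imag = 5.9477*(-0.7071) = -4.2056

4.2056 - 4.2056i


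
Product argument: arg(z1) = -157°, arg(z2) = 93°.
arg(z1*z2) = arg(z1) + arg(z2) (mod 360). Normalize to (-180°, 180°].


arg(z1*z2) = -157° + 93° = -64°
Normalized to (-180°, 180°]: -64°

-64°


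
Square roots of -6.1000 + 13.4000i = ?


|z| = sqrt(37.21+179.56) = 14.7231
sqrt((|z|+a)/2) = sqrt((14.7231+(-6.1))/2) = sqrt(4.3116) = 2.0764
sqrt((|z|-a)/2) = sqrt((14.7231-(-6.1))/2) = sqrt(10.4116) = 3.2267

±(2.0764 + 3.2267i) i.e. 2.0764 + 3.2267i and -2.0764 - 3.2267i


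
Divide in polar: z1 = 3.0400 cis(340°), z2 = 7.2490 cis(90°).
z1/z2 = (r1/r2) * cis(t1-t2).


r = 3.0400 / 7.2490 = 0.4194
theta = 340° - 90° = 250° = 250° (mod 360)

0.4194 cis(250°)


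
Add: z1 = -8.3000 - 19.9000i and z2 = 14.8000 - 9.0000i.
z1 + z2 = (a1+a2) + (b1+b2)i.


Real: -8.3 + 14.8 = 6.5
Imag: -19.9 - 9 = -28.9

6.5000 - 28.9000i


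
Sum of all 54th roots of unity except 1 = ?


With w = e^(2*pi*i/54), all 54 of the 54th roots of unity w^0 = 1, w, ..., w^(53) sum to 0: 1 + w + ... + w^(53) = (1 - w^54)/(1 - w) = 0 since w^54 = 1, w ≠ 1.
Removing the root 1: w + w^2 + ... + w^(53) = 0 - 1 = -1

Sum = -1


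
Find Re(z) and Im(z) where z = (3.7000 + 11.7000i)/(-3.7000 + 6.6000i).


Multiply by conjugate: (3.7000 + 11.7000i)(-3.7000 - 6.6000i) / ((-3.7)^2 + 6.6^2)
Numerator real = 3.7*(-3.7) + 11.7*6.6 = 63.53
Numerator imag = 11.7*(-3.7) - 3.7*6.6 = -67.71
Denominator = 57.25
Re(z) = 63.53/57.25 = 1.1097
Im(z) = -67.71/57.25 = -1.1827

Re(z) = 1.1097, Im(z) = -1.1827


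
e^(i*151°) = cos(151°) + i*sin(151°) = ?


cos(151°) = -0.8746
sin(151°) = 0.4848

e^(i*151°) = -0.8746 + 0.4848i


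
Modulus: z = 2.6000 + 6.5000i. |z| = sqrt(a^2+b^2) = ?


|z| = sqrt(2.6^2 + 6.5^2) = sqrt(6.76 + 42.25) = sqrt(49.01) = 7.0007

|z| = 7.0007


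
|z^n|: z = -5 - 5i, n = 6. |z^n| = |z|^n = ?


|z| = sqrt(25+25) = sqrt(50) = 7.0711
|z^6| = |z|^6 = (sqrt(50))^6 = 50^3 = 125000

|z^6| = 125000


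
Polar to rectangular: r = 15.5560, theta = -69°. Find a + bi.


a = 15.5560*cos(-69°) = 15.5560*0.35837 = 5.5748
b = 15.5560*sin(-69°) = 15.5560*(-0.93358) = -14.5228

5.5748 - 14.5228i


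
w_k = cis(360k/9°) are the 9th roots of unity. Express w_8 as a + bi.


Angle = 360*8/9 = 320°
a = cos(320°) = 0.7660
b = sin(320°) = -0.6428

0.7660 - 0.6428i


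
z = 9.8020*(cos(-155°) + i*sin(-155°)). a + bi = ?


a = 9.8020*cos(-155°) = 9.8020*(-0.9063) = -8.8836
b = 9.8020*sin(-155°) = 9.8020*(-0.42262) = -4.1425

-8.8836 - 4.1425i


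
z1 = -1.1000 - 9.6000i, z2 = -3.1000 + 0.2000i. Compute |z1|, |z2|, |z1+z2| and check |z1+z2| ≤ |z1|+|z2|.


|z1| = sqrt((-1.1)^2 + (-9.6)^2) = sqrt(93.37) = 9.6628
|z2| = sqrt((-3.1)^2 + 0.2^2) = sqrt(9.65) = 3.1064
z1+z2 = -4.2000 - 9.4000i
|z1+z2| = sqrt(106) = 10.2956
|z1|+|z2| = 9.6628 + 3.1064 = 12.7692

|z1+z2| = 10.2956 ≤ |z1|+|z2| = 12.7692 (verified)


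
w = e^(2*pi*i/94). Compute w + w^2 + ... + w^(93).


With w = e^(2*pi*i/94), all 94 of the 94th roots of unity w^0 = 1, w, ..., w^(93) sum to 0: 1 + w + ... + w^(93) = (1 - w^94)/(1 - w) = 0 since w^94 = 1, w ≠ 1.
Removing the root 1: w + w^2 + ... + w^(93) = 0 - 1 = -1

Sum = -1


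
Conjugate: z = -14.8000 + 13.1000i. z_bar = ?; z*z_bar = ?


z_bar = -14.8000 - 13.1000i
z*z_bar = (-14.8)^2 + 13.1^2 = 219.04 + 171.61 = 390.65

z_bar = -14.8000 - 13.1000i, z*z_bar = 390.65


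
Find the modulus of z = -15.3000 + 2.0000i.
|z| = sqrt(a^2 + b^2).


|z| = sqrt((-15.3)^2 + 2^2) = sqrt(234.09 + 4) = sqrt(238.09) = 15.4302

|z| = 15.4302


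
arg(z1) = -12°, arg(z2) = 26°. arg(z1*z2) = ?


arg(z1*z2) = -12° + 26° = 14°
Normalized to (-180°, 180°]: 14°

14°


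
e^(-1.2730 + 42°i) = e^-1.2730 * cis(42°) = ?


e^-1.2730 = 0.2800
cos(42°) = 0.7431
sin(42°) = 0.66913
Real = 0.2800*0.7431 = 0.2081
Imag = 0.2800*0.66913 = 0.1874

0.2081 + 0.1874i


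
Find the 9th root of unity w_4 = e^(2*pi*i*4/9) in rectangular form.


Angle = 360*4/9 = 160°
a = cos(160°) = -0.9397
b = sin(160°) = 0.3420

-0.9397 + 0.3420i


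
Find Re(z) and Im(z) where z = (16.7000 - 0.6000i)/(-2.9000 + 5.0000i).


Multiply by conjugate: (16.7000 - 0.6000i)(-2.9000 - 5.0000i) / ((-2.9)^2 + 5^2)
Numerator real = 16.7*(-2.9) - (0.6)*5 = -51.43
Numerator imag = -0.6*(-2.9) - 16.7*5 = -81.76
Denominator = 33.41
Re(z) = -51.43/33.41 = -1.5394
Im(z) = -81.76/33.41 = -2.4472

Re(z) = -1.5394, Im(z) = -2.4472


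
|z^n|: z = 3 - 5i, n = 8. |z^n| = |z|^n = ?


|z| = sqrt(9+25) = sqrt(34) = 5.8310
|z^8| = |z|^8 = (sqrt(34))^8 = 34^4 = 1336336

|z^8| = 1336336


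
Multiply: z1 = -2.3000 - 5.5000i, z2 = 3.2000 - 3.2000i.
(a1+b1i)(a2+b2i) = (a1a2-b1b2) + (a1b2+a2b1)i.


Real = -2.3*3.2 - (-5.5)*(-3.2) = -7.36 - 17.6 = -24.96
Imag = -2.3*(-3.2) + 3.2*(-5.5) = 7.36 - (17.6) = -10.24

-24.9600 - 10.2400i


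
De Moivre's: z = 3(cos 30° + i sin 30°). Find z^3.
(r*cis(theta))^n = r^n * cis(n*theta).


r^3 = 3^3 = 27
n*theta = 3*30° = 90° = 90° (mod 360)
a = 27*cos(90°) = 0
b = 27*sin(90°) = 27.0000

27 cis(90°) = 0 + 27.0000i


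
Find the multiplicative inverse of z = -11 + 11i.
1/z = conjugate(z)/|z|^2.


|z|^2 = 121+121 = 242
1/z = (-11 - 11i)/242

1/z = -0.0455 - 0.0455i


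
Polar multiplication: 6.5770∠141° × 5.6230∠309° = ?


r = 6.5770 * 5.6230 = 36.9825
theta = 141° + 309° = 450° = 90° (mod 360)

36.9825 cis(90°)


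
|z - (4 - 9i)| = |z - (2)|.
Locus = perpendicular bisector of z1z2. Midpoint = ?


Equal distances means the locus is the perpendicular bisector of z1 and z2.
Midpoint = ((4+2)/2, (-9+0)/2) = (3.0000, -4.5000)

Perpendicular bisector through (3.0000, -4.5000)


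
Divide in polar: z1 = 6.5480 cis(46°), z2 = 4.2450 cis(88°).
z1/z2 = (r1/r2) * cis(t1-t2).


r = 6.5480 / 4.2450 = 1.5425
theta = 46° - 88° = -42° = 318° (mod 360)

1.5425 cis(318°)


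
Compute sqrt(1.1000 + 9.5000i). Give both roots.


|z| = sqrt(1.21+90.25) = 9.5635
sqrt((|z|+a)/2) = sqrt((9.5635+1.1)/2) = sqrt(5.3317) = 2.3091
sqrt((|z|-a)/2) = sqrt((9.5635-1.1)/2) = sqrt(4.2317) = 2.0571

±(2.3091 + 2.0571i) i.e. 2.3091 + 2.0571i and -2.3091 - 2.0571i


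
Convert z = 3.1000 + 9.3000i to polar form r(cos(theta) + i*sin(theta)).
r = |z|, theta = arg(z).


r = sqrt(9.61+86.49) = sqrt(96.1) = 9.8031
theta = atan2(9.3, 3.1) = 71.5651 degrees

r = 9.8031, theta = 71.5651 degrees


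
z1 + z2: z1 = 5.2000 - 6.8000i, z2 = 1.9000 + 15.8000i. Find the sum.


Real: 5.2 + 1.9 = 7.1
Imag: -6.8 + 15.8 = 9

7.1000 + 9.0000i


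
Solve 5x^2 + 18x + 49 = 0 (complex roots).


disc = 18^2 - 4*5*49 = 324 - 980 = -656
sqrt(|disc|) = sqrt(656) = 25.6125
Real part = -18/(2*5) = -1.8000
Imag part = 25.6125/(2*5) = 2.5612

-1.8000 ± 2.5612i


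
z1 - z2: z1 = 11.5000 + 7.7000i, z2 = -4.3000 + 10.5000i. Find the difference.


Real: 11.5 + 4.3 = 15.8
Imag: 7.7 - 10.5 = -2.8

15.8000 - 2.8000i


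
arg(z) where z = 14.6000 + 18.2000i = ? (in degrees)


Re = 14.6, Im = 18.2
arg = atan2(18.2, 14.6) = 51.2635 degrees

arg(z) = 51.2635 degrees


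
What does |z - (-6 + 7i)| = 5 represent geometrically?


|z - z0| = r is a circle with center z0 and radius r.
Center = (-6, 7), radius = 5

Circle with center (-6, 7) and radius 5


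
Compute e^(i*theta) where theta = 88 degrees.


cos(88°) = 0.0349
sin(88°) = 0.9994

e^(i*88°) = 0.0349 + 0.9994i


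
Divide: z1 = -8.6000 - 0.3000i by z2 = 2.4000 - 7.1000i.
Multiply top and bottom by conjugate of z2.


Conjugate of z2 = 2.4000 + 7.1000i
Numerator: (-8.6000 - 0.3000i)(2.4000 + 7.1000i) = -18.5100 - 61.7800i
Denominator: 2.4^2 + (-7.1)^2 = 56.17
Result = (-18.5100 - 61.7800i)/56.17

-0.3295 - 1.0999i


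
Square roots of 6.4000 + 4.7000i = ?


|z| = sqrt(40.96+22.09) = 7.9404
sqrt((|z|+a)/2) = sqrt((7.9404+6.4)/2) = sqrt(7.1702) = 2.6777
sqrt((|z|-a)/2) = sqrt((7.9404-6.4)/2) = sqrt(0.7702) = 0.8776

±(2.6777 + 0.8776i) i.e. 2.6777 + 0.8776i and -2.6777 - 0.8776i


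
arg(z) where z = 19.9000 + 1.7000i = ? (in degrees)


Re = 19.9, Im = 1.7
arg = atan2(1.7, 19.9) = 4.8828 degrees

arg(z) = 4.8828 degrees


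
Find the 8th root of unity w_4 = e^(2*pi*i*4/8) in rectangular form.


Angle = 360*4/8 = 180°
a = cos(180°) = -1.0000
b = sin(180°) = 0

-1.0000 + 0i


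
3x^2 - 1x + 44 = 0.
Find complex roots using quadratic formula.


disc = (-1)^2 - 4*3*44 = 1 - 528 = -527
sqrt(|disc|) = sqrt(527) = 22.9565
Real part = 1/(2*3) = 0.1667
Imag part = 22.9565/(2*3) = 3.8261

0.1667 ± 3.8261i


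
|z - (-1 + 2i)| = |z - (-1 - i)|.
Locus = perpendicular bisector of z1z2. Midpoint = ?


Equal distances means the locus is the perpendicular bisector of z1 and z2.
Midpoint = ((-1+(-1))/2, (2+(-1))/2) = (-1.0000, 0.5000)

Perpendicular bisector through (-1.0000, 0.5000)


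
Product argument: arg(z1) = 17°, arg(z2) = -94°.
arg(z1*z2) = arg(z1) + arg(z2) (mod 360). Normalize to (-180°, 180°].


arg(z1*z2) = 17° - 94° = -77°
Normalized to (-180°, 180°]: -77°

-77°


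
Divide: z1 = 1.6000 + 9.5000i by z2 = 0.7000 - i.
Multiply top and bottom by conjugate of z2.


Conjugate of z2 = 0.7000 + i
Numerator: (1.6000 + 9.5000i)(0.7000 + i) = -8.3800 + 8.2500i
Denominator: 0.7^2 + (-1)^2 = 1.49
Result = (-8.3800 + 8.2500i)/1.49

-5.6242 + 5.5369i


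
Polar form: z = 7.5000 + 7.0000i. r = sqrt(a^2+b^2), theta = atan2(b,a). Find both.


r = sqrt(56.25+49) = sqrt(105.25) = 10.2591
theta = atan2(7, 7.5) = 43.0251 degrees

r = 10.2591, theta = 43.0251 degrees


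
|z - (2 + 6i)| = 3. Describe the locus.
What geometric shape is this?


|z - z0| = r is a circle with center z0 and radius r.
Center = (2, 6), radius = 3

Circle with center (2, 6) and radius 3


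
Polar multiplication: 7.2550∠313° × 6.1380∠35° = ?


r = 7.2550 * 6.1380 = 44.5312
theta = 313° + 35° = 348° = 348° (mod 360)

44.5312 cis(348°)


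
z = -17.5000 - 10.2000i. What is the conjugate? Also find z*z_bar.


z_bar = -17.5000 + 10.2000i
z*z_bar = (-17.5)^2 + (-10.2)^2 = 306.25 + 104.04 = 410.29

z_bar = -17.5000 + 10.2000i, z*z_bar = 410.29


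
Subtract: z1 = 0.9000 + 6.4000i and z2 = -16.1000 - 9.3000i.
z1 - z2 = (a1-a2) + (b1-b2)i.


Real: 0.9 + 16.1 = 17
Imag: 6.4 + 9.3 = 15.7

17.0000 + 15.7000i


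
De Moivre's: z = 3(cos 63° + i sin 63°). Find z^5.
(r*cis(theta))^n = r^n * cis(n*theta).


r^5 = 3^5 = 243
n*theta = 5*63° = 315° = 315° (mod 360)
a = 243*cos(315°) = 171.8269
b = 243*sin(315°) = -171.8269

243 cis(315°) = 171.8269 - 171.8269i


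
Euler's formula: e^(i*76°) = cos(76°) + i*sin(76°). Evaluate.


cos(76°) = 0.2419
sin(76°) = 0.9703

e^(i*76°) = 0.2419 + 0.9703i


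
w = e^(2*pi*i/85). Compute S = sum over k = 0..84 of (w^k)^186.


The roots are w_k = w^k with w = e^(2*pi*i/85), and (w^k)^186 = (w^186)^k.
So S = 1 + u + u^2 + ... + u^(84) with u = w^186.
186 = 2*85 + 16, so 186 is not a multiple of 85: u = (w^85)^2 * w^16 = w^16 ≠ 1 (w is a primitive 85th root), while u^85 = (w^85)^186 = 1.
Geometric series: S = (1 - u^85)/(1 - u) = (1 - 1)/(1 - u) = 0

S = 0


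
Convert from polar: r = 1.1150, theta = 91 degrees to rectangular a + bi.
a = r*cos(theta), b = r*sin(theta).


a = 1.1150*cos(91°) = 1.1150*(-0.0175) = -0.0195
b = 1.1150*sin(91°) = 1.1150*0.9998 = 1.1148

-0.0195 + 1.1148i


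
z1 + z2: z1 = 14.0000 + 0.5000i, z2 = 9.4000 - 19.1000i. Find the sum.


Real: 14 + 9.4 = 23.4
Imag: 0.5 - 19.1 = -18.6

23.4000 - 18.6000i


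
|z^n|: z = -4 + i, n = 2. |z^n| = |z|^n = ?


|z| = sqrt(16+1) = sqrt(17) = 4.1231
|z^2| = |z|^2 = (sqrt(17))^2 = 17

|z^2| = 17


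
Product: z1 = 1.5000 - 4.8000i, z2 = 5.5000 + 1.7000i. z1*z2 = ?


Real = 1.5*5.5 - (-4.8)*1.7 = 8.25 - (-8.16) = 16.41
Imag = 1.5*1.7 + 5.5*(-4.8) = 2.55 - (26.4) = -23.85

16.4100 - 23.8500i


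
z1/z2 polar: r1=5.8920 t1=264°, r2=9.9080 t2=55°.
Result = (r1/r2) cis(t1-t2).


r = 5.8920 / 9.9080 = 0.5947
theta = 264° - 55° = 209° = 209° (mod 360)

0.5947 cis(209°)


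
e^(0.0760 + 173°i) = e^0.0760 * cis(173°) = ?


e^0.0760 = 1.0790
cos(173°) = -0.9925
sin(173°) = 0.1219
Real = 1.0790*(-0.9925) = -1.0709
Imag = 1.0790*0.1219 = 0.1315

-1.0709 + 0.1315i


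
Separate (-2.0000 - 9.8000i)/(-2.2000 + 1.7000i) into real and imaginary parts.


Multiply by conjugate: (-2.0000 - 9.8000i)(-2.2000 - 1.7000i) / ((-2.2)^2 + 1.7^2)
Numerator real = -2*(-2.2) - (9.8)*1.7 = -12.26
Numerator imag = -9.8*(-2.2) - (-2)*1.7 = 24.96
Denominator = 7.73
Re(z) = -12.26/7.73 = -1.5860
Im(z) = 24.96/7.73 = 3.2290

Re(z) = -1.5860, Im(z) = 3.2290


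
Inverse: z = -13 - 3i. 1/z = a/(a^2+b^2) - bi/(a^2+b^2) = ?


|z|^2 = 169+9 = 178
1/z = (-13 + 3i)/178

1/z = -0.0730 + 0.0169i


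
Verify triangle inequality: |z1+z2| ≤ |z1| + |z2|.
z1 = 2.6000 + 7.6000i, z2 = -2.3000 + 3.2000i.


|z1| = sqrt(2.6^2 + 7.6^2) = sqrt(64.52) = 8.0324
|z2| = sqrt((-2.3)^2 + 3.2^2) = sqrt(15.53) = 3.9408
z1+z2 = 0.3000 + 10.8000i
|z1+z2| = sqrt(116.73) = 10.8042
|z1|+|z2| = 8.0324 + 3.9408 = 11.9732

|z1+z2| = 10.8042 ≤ |z1|+|z2| = 11.9732 (verified)


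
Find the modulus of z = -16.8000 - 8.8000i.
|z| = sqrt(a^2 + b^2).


|z| = sqrt((-16.8)^2 + (-8.8)^2) = sqrt(282.24 + 77.44) = sqrt(359.68) = 18.9652

|z| = 18.9652


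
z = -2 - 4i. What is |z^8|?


|z| = sqrt(4+16) = sqrt(20) = 4.4721
|z^8| = |z|^8 = (sqrt(20))^8 = 20^4 = 160000

|z^8| = 160000


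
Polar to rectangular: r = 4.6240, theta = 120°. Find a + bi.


a = 4.6240*cos(120°) = 4.6240*(-0.5) = -2.3120
b = 4.6240*sin(120°) = 4.6240*0.86603 = 4.0045

-2.3120 + 4.0045i


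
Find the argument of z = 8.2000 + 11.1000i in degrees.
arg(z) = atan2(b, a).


Re = 8.2, Im = 11.1
arg = atan2(11.1, 8.2) = 53.5453 degrees

arg(z) = 53.5453 degrees


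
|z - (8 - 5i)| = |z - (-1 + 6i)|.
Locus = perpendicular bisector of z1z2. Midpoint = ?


Equal distances means the locus is the perpendicular bisector of z1 and z2.
Midpoint = ((8+(-1))/2, (-5+6)/2) = (3.5000, 0.5000)

Perpendicular bisector through (3.5000, 0.5000)


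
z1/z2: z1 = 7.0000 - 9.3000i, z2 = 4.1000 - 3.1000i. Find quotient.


Conjugate of z2 = 4.1000 + 3.1000i
Numerator: (7.0000 - 9.3000i)(4.1000 + 3.1000i) = 57.5300 - 16.4300i
Denominator: 4.1^2 + (-3.1)^2 = 26.42
Result = (57.5300 - 16.4300i)/26.42

2.1775 - 0.6219i


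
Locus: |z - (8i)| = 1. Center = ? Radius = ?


|z - z0| = r is a circle with center z0 and radius r.
Center = (0, 8), radius = 1

Circle with center (0, 8) and radius 1


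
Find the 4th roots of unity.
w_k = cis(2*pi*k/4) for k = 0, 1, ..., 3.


The 4th roots of unity are cis(360k/4°) for k=0..3
Angle step = 360/4 = 90°
Primitive root: cis(90°)
Primitive root = 0 + 1.0000i

4 roots at angles: 0°, 90°, 180°, 270°


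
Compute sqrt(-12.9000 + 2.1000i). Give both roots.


|z| = sqrt(166.41+4.41) = 13.0698
sqrt((|z|+a)/2) = sqrt((13.0698+(-12.9))/2) = sqrt(0.0849) = 0.2914
sqrt((|z|-a)/2) = sqrt((13.0698-(-12.9))/2) = sqrt(12.9849) = 3.6035

±(0.2914 + 3.6035i) i.e. 0.2914 + 3.6035i and -0.2914 - 3.6035i


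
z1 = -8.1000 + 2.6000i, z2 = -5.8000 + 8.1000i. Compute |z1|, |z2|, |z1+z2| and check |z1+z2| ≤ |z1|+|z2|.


|z1| = sqrt((-8.1)^2 + 2.6^2) = sqrt(72.37) = 8.5071
|z2| = sqrt((-5.8)^2 + 8.1^2) = sqrt(99.25) = 9.9624
z1+z2 = -13.9000 + 10.7000i
|z1+z2| = sqrt(307.7) = 17.5414
|z1|+|z2| = 8.5071 + 9.9624 = 18.4695

|z1+z2| = 17.5414 ≤ |z1|+|z2| = 18.4695 (verified)


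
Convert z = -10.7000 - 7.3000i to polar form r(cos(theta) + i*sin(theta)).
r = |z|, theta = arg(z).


r = sqrt(114.49+53.29) = sqrt(167.78) = 12.9530
theta = atan2(-7.3, -10.7) = -145.6965 degrees

r = 12.9530, theta = -145.6965 degrees


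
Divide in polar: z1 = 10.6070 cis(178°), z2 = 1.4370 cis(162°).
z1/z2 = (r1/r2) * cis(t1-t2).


r = 10.6070 / 1.4370 = 7.3814
theta = 178° - 162° = 16° = 16° (mod 360)

7.3814 cis(16°)


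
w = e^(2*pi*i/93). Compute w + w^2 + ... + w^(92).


With w = e^(2*pi*i/93), all 93 of the 93th roots of unity w^0 = 1, w, ..., w^(92) sum to 0: 1 + w + ... + w^(92) = (1 - w^93)/(1 - w) = 0 since w^93 = 1, w ≠ 1.
Removing the root 1: w + w^2 + ... + w^(92) = 0 - 1 = -1

Sum = -1


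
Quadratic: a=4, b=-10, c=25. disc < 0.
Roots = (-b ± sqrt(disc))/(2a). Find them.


disc = (-10)^2 - 4*4*25 = 100 - 400 = -300
sqrt(|disc|) = sqrt(300) = 17.3205
Real part = 10/(2*4) = 1.2500
Imag part = 17.3205/(2*4) = 2.1651

1.2500 ± 2.1651i


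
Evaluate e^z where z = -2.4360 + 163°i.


e^-2.4360 = 0.0875
cos(163°) = -0.9563
sin(163°) = 0.2924
Real = 0.0875*(-0.9563) = -0.0837
Imag = 0.0875*0.2924 = 0.0256

-0.0837 + 0.0256i


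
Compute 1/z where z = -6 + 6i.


|z|^2 = 36+36 = 72
1/z = (-6 - 6i)/72

1/z = -0.0833 - 0.0833i


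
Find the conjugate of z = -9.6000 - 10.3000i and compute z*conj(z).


z_bar = -9.6000 + 10.3000i
z*z_bar = (-9.6)^2 + (-10.3)^2 = 92.16 + 106.09 = 198.25

z_bar = -9.6000 + 10.3000i, z*z_bar = 198.25


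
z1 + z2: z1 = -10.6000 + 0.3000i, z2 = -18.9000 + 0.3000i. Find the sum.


Real: -10.6 - 18.9 = -29.5
Imag: 0.3 + 0.3 = 0.6

-29.5000 + 0.6000i


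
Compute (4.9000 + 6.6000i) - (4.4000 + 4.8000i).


Real: 4.9 - 4.4 = 0.5
Imag: 6.6 - 4.8 = 1.8

0.5000 + 1.8000i


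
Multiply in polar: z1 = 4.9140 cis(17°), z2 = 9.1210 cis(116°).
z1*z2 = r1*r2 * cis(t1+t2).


r = 4.9140 * 9.1210 = 44.8206
theta = 17° + 116° = 133° = 133° (mod 360)

44.8206 cis(133°)


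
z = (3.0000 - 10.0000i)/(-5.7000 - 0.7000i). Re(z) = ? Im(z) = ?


Multiply by conjugate: (3.0000 - 10.0000i)(-5.7000 + 0.7000i) / ((-5.7)^2 + (-0.7)^2)
Numerator real = 3*(-5.7) - (10)*(-0.7) = -10.1
Numerator imag = -10*(-5.7) - 3*(-0.7) = 59.1
Denominator = 32.98
Re(z) = -10.1/32.98 = -0.3062
Im(z) = 59.1/32.98 = 1.7920

Re(z) = -0.3062, Im(z) = 1.7920


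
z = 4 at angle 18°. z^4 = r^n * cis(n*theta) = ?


r^4 = 4^4 = 256
n*theta = 4*18° = 72° = 72° (mod 360)
a = 256*cos(72°) = 79.1084
b = 256*sin(72°) = 243.4705

256 cis(72°) = 79.1084 + 243.4705i


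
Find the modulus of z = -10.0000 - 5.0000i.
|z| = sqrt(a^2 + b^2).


|z| = sqrt((-10)^2 + (-5)^2) = sqrt(100 + 25) = sqrt(125) = 11.1803

|z| = 11.1803


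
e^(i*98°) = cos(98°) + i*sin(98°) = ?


cos(98°) = -0.1392
sin(98°) = 0.9903

e^(i*98°) = -0.1392 + 0.9903i


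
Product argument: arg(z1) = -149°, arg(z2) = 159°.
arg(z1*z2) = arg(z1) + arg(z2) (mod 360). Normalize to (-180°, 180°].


arg(z1*z2) = -149° + 159° = 10°
Normalized to (-180°, 180°]: 10°

10°


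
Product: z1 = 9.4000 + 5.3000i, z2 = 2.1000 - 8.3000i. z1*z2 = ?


Real = 9.4*2.1 - 5.3*(-8.3) = 19.74 - (-43.99) = 63.73
Imag = 9.4*(-8.3) + 2.1*5.3 = -78.02 + 11.13 = -66.89

63.7300 - 66.8900i


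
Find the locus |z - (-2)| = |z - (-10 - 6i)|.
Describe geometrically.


Equal distances means the locus is the perpendicular bisector of z1 and z2.
Midpoint = ((-2+(-10))/2, (0+(-6))/2) = (-6.0000, -3.0000)

Perpendicular bisector through (-6.0000, -3.0000)


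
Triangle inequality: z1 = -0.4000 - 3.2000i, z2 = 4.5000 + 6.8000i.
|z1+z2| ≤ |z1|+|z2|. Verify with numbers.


|z1| = sqrt((-0.4)^2 + (-3.2)^2) = sqrt(10.4) = 3.2249
|z2| = sqrt(4.5^2 + 6.8^2) = sqrt(66.49) = 8.1541
z1+z2 = 4.1000 + 3.6000i
|z1+z2| = sqrt(29.77) = 5.4562
|z1|+|z2| = 3.2249 + 8.1541 = 11.3790

|z1+z2| = 5.4562 ≤ |z1|+|z2| = 11.3790 (verified)


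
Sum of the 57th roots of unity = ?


The sum of all 57th roots of unity is 0.
Geometric series: (1 - w^57)/(1 - w) = (1-1)/(1-w) = 0 since w^57 = 1, w ≠ 1.
Alternatively: coefficient of z^56 in z^57 - 1 is 0.

0


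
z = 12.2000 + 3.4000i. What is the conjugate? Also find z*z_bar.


z_bar = 12.2000 - 3.4000i
z*z_bar = 12.2^2 + 3.4^2 = 148.84 + 11.56 = 160.4

z_bar = 12.2000 - 3.4000i, z*z_bar = 160.4


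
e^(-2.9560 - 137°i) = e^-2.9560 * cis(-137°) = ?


e^-2.9560 = 0.0520
cos(-137°) = -0.7314
sin(-137°) = -0.682
Real = 0.0520*(-0.7314) = -0.0380
Imag = 0.0520*(-0.682) = -0.0355

-0.0380 - 0.0355i


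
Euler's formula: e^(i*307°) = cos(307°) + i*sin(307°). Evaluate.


cos(307°) = 0.6018
sin(307°) = -0.7986

e^(i*307°) = 0.6018 - 0.7986i


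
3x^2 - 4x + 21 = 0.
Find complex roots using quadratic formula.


disc = (-4)^2 - 4*3*21 = 16 - 252 = -236
sqrt(|disc|) = sqrt(236) = 15.3623
Real part = 4/(2*3) = 0.6667
Imag part = 15.3623/(2*3) = 2.5604

0.6667 ± 2.5604i


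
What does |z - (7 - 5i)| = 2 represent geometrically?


|z - z0| = r is a circle with center z0 and radius r.
Center = (7, -5), radius = 2

Circle with center (7, -5) and radius 2


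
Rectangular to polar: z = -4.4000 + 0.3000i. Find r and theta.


r = sqrt(19.36+0.09) = sqrt(19.45) = 4.4102
theta = atan2(0.3, -4.4) = 176.0995 degrees

r = 4.4102, theta = 176.0995 degrees


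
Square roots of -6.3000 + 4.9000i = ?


|z| = sqrt(39.69+24.01) = 7.9812
sqrt((|z|+a)/2) = sqrt((7.9812+(-6.3))/2) = sqrt(0.8406) = 0.9169
sqrt((|z|-a)/2) = sqrt((7.9812-(-6.3))/2) = sqrt(7.1406) = 2.6722

±(0.9169 + 2.6722i) i.e. 0.9169 + 2.6722i and -0.9169 - 2.6722i


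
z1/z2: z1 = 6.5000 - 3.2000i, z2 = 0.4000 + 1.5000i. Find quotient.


Conjugate of z2 = 0.4000 - 1.5000i
Numerator: (6.5000 - 3.2000i)(0.4000 - 1.5000i) = -2.2000 - 11.0300i
Denominator: 0.4^2 + 1.5^2 = 2.41
Result = (-2.2000 - 11.0300i)/2.41

-0.9129 - 4.5768i


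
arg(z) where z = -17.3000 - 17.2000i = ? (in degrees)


Re = -17.3, Im = -17.2
arg = atan2(-17.2, -17.3) = -135.1661 degrees

arg(z) = -135.1661 degrees


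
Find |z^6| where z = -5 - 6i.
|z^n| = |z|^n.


|z| = sqrt(25+36) = sqrt(61) = 7.8102
|z^6| = |z|^6 = (sqrt(61))^6 = 61^3 = 226981

|z^6| = 226981


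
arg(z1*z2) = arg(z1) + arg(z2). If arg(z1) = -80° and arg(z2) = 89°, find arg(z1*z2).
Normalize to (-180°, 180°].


arg(z1*z2) = -80° + 89° = 9°
Normalized to (-180°, 180°]: 9°

9°


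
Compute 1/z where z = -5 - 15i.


|z|^2 = 25+225 = 250
1/z = (-5 + 15i)/250

1/z = -0.0200 + 0.0600i
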